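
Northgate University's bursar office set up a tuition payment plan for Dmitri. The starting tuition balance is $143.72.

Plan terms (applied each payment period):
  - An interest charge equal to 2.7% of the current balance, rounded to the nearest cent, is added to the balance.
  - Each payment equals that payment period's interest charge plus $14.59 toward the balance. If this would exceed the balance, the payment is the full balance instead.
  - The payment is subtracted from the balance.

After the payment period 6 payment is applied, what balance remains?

$56.18

Payment period 1: opening $143.72; interest $3.88 → $147.60; payment $18.47; balance $129.13
Payment period 2: opening $129.13; interest $3.49 → $132.62; payment $18.08; balance $114.54
Payment period 3: opening $114.54; interest $3.09 → $117.63; payment $17.68; balance $99.95
Payment period 4: opening $99.95; interest $2.70 → $102.65; payment $17.29; balance $85.36
Payment period 5: opening $85.36; interest $2.30 → $87.66; payment $16.89; balance $70.77
Payment period 6: opening $70.77; interest $1.91 → $72.68; payment $16.50; balance $56.18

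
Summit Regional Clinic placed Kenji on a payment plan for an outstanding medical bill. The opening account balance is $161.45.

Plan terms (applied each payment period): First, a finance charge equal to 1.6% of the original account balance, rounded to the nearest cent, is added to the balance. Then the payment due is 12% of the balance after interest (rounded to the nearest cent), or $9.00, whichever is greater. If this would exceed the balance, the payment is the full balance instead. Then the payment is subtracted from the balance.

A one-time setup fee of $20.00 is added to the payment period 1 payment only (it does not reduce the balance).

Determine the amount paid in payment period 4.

$14.24

# | Opening | Interest | Payment | Fee | End bal
1 | $161.45 | $2.58 | $19.68 | $20.00 | $144.35
2 | $144.35 | $2.58 | $17.63 | — | $129.30
3 | $129.30 | $2.58 | $15.83 | — | $116.05
4 | $116.05 | $2.58 | $14.24 | — | $104.39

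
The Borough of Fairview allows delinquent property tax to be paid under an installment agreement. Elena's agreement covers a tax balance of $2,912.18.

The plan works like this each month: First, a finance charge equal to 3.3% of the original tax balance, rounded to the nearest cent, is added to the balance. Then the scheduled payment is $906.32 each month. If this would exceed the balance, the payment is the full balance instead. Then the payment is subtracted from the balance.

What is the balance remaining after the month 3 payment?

$481.52

Month 1: opening $2,912.18; interest $96.10 → $3,008.28; payment $906.32; balance $2,101.96
Month 2: opening $2,101.96; interest $96.10 → $2,198.06; payment $906.32; balance $1,291.74
Month 3: opening $1,291.74; interest $96.10 → $1,387.84; payment $906.32; balance $481.52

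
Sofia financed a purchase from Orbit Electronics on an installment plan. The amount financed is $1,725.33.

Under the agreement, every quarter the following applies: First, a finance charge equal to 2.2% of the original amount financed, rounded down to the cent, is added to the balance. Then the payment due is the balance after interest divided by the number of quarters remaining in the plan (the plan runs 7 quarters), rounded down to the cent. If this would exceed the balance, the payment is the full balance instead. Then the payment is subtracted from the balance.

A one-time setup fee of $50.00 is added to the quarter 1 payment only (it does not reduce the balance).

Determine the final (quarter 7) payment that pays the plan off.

Quarter 1: $1,725.33 +$37.95 interest = $1,763.28; pay $251.89 (+ $50.00 fee) → $1,511.39
Quarter 2: $1,511.39 +$37.95 interest = $1,549.34; pay $258.22 → $1,291.12
Quarter 3: $1,291.12 +$37.95 interest = $1,329.07; pay $265.81 → $1,063.26
Quarter 4: $1,063.26 +$37.95 interest = $1,101.21; pay $275.30 → $825.91
Quarter 5: $825.91 +$37.95 interest = $863.86; pay $287.95 → $575.91
Quarter 6: $575.91 +$37.95 interest = $613.86; pay $306.93 → $306.93
Quarter 7: $306.93 +$37.95 interest = $344.88; pay $344.88 → $0.00

$344.88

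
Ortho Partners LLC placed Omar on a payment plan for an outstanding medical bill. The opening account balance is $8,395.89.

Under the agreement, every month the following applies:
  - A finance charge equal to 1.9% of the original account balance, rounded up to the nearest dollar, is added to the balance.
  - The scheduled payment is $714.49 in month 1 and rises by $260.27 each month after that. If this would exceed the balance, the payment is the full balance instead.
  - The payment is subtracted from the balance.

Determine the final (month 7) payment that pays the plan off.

$1,324.90

Month 1: $8,395.89 +$160.00 interest = $8,555.89; pay $714.49 → $7,841.40
Month 2: $7,841.40 +$160.00 interest = $8,001.40; pay $974.76 → $7,026.64
Month 3: $7,026.64 +$160.00 interest = $7,186.64; pay $1,235.03 → $5,951.61
Month 4: $5,951.61 +$160.00 interest = $6,111.61; pay $1,495.30 → $4,616.31
Month 5: $4,616.31 +$160.00 interest = $4,776.31; pay $1,755.57 → $3,020.74
Month 6: $3,020.74 +$160.00 interest = $3,180.74; pay $2,015.84 → $1,164.90
Month 7: $1,164.90 +$160.00 interest = $1,324.90; pay $1,324.90 → $0.00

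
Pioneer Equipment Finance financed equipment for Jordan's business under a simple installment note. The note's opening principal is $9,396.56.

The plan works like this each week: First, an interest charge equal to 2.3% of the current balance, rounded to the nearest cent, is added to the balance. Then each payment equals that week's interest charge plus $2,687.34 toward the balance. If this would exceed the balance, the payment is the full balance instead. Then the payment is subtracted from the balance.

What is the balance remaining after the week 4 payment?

$0.00

# | Opening | Interest | Payment | End bal
1 | $9,396.56 | $216.12 | $2,903.46 | $6,709.22
2 | $6,709.22 | $154.31 | $2,841.65 | $4,021.88
3 | $4,021.88 | $92.50 | $2,779.84 | $1,334.54
4 | $1,334.54 | $30.69 | $1,365.23 | $0.00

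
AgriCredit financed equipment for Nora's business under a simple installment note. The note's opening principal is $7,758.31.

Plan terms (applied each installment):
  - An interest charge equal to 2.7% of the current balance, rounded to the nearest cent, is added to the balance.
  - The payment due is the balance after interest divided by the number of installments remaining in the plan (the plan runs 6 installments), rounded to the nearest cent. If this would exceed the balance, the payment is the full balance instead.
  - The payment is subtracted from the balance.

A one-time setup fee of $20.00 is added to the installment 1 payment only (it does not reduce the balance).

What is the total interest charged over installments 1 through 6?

$767.06

Installment 1: opening $7,758.31; interest $209.47 → $7,967.78; payment $1,327.96 (+ $20.00 fee); balance $6,639.82
Installment 2: opening $6,639.82; interest $179.28 → $6,819.10; payment $1,363.82; balance $5,455.28
Installment 3: opening $5,455.28; interest $147.29 → $5,602.57; payment $1,400.64; balance $4,201.93
Installment 4: opening $4,201.93; interest $113.45 → $4,315.38; payment $1,438.46; balance $2,876.92
Installment 5: opening $2,876.92; interest $77.68 → $2,954.60; payment $1,477.30; balance $1,477.30
Installment 6: opening $1,477.30; interest $39.89 → $1,517.19; payment $1,517.19; balance $0.00
Total interest: $209.47 + $179.28 + $147.29 + $113.45 + $77.68 + $39.89 = $767.06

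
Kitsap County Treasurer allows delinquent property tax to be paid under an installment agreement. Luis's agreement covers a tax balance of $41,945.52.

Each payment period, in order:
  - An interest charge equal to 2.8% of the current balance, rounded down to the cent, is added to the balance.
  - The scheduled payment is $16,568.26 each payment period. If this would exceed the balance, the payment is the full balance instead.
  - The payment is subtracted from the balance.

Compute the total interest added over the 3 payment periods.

Payment period 1: opening $41,945.52; interest $1,174.47 → $43,119.99; payment $16,568.26; balance $26,551.73
Payment period 2: opening $26,551.73; interest $743.44 → $27,295.17; payment $16,568.26; balance $10,726.91
Payment period 3: opening $10,726.91; interest $300.35 → $11,027.26; payment $11,027.26; balance $0.00
Total interest: $1,174.47 + $743.44 + $300.35 = $2,218.26

$2,218.26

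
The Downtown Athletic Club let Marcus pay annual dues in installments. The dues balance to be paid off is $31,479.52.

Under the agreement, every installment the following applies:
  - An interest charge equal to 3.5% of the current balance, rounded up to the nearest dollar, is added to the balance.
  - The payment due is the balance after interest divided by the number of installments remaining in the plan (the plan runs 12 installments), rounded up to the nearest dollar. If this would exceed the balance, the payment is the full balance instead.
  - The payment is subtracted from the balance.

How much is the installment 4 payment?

Installment 1: $31,479.52 +$1,102.00 interest = $32,581.52; pay $2,716.00 → $29,865.52
Installment 2: $29,865.52 +$1,046.00 interest = $30,911.52; pay $2,811.00 → $28,100.52
Installment 3: $28,100.52 +$984.00 interest = $29,084.52; pay $2,909.00 → $26,175.52
Installment 4: $26,175.52 +$917.00 interest = $27,092.52; pay $3,011.00 → $24,081.52

$3,011.00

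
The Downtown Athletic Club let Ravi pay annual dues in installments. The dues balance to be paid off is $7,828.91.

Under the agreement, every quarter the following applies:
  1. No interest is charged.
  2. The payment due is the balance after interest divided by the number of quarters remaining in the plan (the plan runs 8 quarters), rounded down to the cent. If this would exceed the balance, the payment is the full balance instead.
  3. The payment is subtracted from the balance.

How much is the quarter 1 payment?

Quarter 1: $7,828.91 − $978.61 → $6,850.30

$978.61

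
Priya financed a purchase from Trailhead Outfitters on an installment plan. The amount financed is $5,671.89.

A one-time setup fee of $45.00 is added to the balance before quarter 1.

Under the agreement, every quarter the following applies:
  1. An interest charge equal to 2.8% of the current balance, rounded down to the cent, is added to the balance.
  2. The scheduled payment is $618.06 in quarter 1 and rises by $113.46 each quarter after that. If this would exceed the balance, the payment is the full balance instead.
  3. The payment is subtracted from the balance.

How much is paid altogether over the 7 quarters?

$6,440.78

Quarter 1: opening $5,716.89; interest $160.07 → $5,876.96; payment $618.06; balance $5,258.90
Quarter 2: opening $5,258.90; interest $147.24 → $5,406.14; payment $731.52; balance $4,674.62
Quarter 3: opening $4,674.62; interest $130.88 → $4,805.50; payment $844.98; balance $3,960.52
Quarter 4: opening $3,960.52; interest $110.89 → $4,071.41; payment $958.44; balance $3,112.97
Quarter 5: opening $3,112.97; interest $87.16 → $3,200.13; payment $1,071.90; balance $2,128.23
Quarter 6: opening $2,128.23; interest $59.59 → $2,187.82; payment $1,185.36; balance $1,002.46
Quarter 7: opening $1,002.46; interest $28.06 → $1,030.52; payment $1,030.52; balance $0.00
Total paid: $6,440.78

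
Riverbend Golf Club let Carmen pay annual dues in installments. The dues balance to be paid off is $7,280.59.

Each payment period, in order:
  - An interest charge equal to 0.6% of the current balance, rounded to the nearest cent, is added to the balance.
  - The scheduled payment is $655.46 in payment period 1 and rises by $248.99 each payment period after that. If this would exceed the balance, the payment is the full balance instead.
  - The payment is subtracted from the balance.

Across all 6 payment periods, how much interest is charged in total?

# | Opening | Interest | Payment | End bal
1 | $7,280.59 | $43.68 | $655.46 | $6,668.81
2 | $6,668.81 | $40.01 | $904.45 | $5,804.37
3 | $5,804.37 | $34.83 | $1,153.44 | $4,685.76
4 | $4,685.76 | $28.11 | $1,402.43 | $3,311.44
5 | $3,311.44 | $19.87 | $1,651.42 | $1,679.89
6 | $1,679.89 | $10.08 | $1,689.97 | $0.00
Total interest: $43.68 + $40.01 + $34.83 + $28.11 + $19.87 + $10.08 = $176.58

$176.58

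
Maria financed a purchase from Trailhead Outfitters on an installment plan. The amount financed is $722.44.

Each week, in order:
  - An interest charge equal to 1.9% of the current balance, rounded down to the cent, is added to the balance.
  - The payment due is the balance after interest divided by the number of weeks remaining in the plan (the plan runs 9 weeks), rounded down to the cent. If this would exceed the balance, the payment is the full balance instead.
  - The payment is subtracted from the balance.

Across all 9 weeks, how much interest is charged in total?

Week 1: opening $722.44; interest $13.72 → $736.16; payment $81.79; balance $654.37
Week 2: opening $654.37; interest $12.43 → $666.80; payment $83.35; balance $583.45
Week 3: opening $583.45; interest $11.08 → $594.53; payment $84.93; balance $509.60
Week 4: opening $509.60; interest $9.68 → $519.28; payment $86.54; balance $432.74
Week 5: opening $432.74; interest $8.22 → $440.96; payment $88.19; balance $352.77
Week 6: opening $352.77; interest $6.70 → $359.47; payment $89.86; balance $269.61
Week 7: opening $269.61; interest $5.12 → $274.73; payment $91.57; balance $183.16
Week 8: opening $183.16; interest $3.48 → $186.64; payment $93.32; balance $93.32
Week 9: opening $93.32; interest $1.77 → $95.09; payment $95.09; balance $0.00
Total interest: $13.72 + $12.43 + $11.08 + $9.68 + $8.22 + $6.70 + $5.12 + $3.48 + $1.77 = $72.20

$72.20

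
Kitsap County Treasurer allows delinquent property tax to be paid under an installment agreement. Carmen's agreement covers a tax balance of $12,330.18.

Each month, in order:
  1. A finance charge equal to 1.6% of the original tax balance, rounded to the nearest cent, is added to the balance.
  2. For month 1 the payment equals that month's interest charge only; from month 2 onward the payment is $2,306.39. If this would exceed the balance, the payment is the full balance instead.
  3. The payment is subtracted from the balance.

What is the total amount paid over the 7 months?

$13,711.14

Month 1: opening $12,330.18; interest $197.28 → $12,527.46; payment $197.28; balance $12,330.18
Month 2: opening $12,330.18; interest $197.28 → $12,527.46; payment $2,306.39; balance $10,221.07
Month 3: opening $10,221.07; interest $197.28 → $10,418.35; payment $2,306.39; balance $8,111.96
Month 4: opening $8,111.96; interest $197.28 → $8,309.24; payment $2,306.39; balance $6,002.85
Month 5: opening $6,002.85; interest $197.28 → $6,200.13; payment $2,306.39; balance $3,893.74
Month 6: opening $3,893.74; interest $197.28 → $4,091.02; payment $2,306.39; balance $1,784.63
Month 7: opening $1,784.63; interest $197.28 → $1,981.91; payment $1,981.91; balance $0.00
Total paid: $13,711.14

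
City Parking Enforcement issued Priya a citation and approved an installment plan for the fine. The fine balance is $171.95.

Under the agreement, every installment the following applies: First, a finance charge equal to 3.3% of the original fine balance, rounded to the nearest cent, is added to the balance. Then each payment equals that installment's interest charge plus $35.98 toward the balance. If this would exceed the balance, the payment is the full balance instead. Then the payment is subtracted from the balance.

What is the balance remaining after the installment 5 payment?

$0.00

# | Opening | Interest | Payment | End bal
1 | $171.95 | $5.67 | $41.65 | $135.97
2 | $135.97 | $5.67 | $41.65 | $99.99
3 | $99.99 | $5.67 | $41.65 | $64.01
4 | $64.01 | $5.67 | $41.65 | $28.03
5 | $28.03 | $5.67 | $33.70 | $0.00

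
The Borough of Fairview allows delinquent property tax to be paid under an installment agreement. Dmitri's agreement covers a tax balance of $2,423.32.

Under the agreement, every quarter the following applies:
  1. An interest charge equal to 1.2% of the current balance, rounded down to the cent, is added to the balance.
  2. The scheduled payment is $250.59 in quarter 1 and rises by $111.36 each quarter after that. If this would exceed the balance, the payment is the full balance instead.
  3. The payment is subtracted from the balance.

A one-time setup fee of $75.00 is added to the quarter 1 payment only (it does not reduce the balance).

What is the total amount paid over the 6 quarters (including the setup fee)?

# | Opening | Interest | Payment | Fee | End bal
1 | $2,423.32 | $29.07 | $250.59 | $75.00 | $2,201.80
2 | $2,201.80 | $26.42 | $361.95 | — | $1,866.27
3 | $1,866.27 | $22.39 | $473.31 | — | $1,415.35
4 | $1,415.35 | $16.98 | $584.67 | — | $847.66
5 | $847.66 | $10.17 | $696.03 | — | $161.80
6 | $161.80 | $1.94 | $163.74 | — | $0.00
Total paid: $2,605.29

$2,605.29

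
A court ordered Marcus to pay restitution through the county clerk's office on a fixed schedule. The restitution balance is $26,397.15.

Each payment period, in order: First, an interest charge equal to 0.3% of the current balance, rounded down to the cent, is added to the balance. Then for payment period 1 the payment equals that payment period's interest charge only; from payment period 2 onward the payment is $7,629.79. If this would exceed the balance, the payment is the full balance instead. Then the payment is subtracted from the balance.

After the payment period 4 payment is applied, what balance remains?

# | Opening | Interest | Payment | End bal
1 | $26,397.15 | $79.19 | $79.19 | $26,397.15
2 | $26,397.15 | $79.19 | $7,629.79 | $18,846.55
3 | $18,846.55 | $56.53 | $7,629.79 | $11,273.29
4 | $11,273.29 | $33.81 | $7,629.79 | $3,677.31

$3,677.31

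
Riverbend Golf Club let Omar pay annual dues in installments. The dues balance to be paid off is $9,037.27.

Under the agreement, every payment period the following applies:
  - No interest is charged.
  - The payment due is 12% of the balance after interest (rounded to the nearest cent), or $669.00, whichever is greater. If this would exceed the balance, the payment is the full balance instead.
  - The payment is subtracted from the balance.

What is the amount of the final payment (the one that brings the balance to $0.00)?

Payment period 1: opening $9,037.27; payment $1,084.47; balance $7,952.80
Payment period 2: opening $7,952.80; payment $954.34; balance $6,998.46
Payment period 3: opening $6,998.46; payment $839.82; balance $6,158.64
Payment period 4: opening $6,158.64; payment $739.04; balance $5,419.60
Payment period 5: opening $5,419.60; payment $669.00; balance $4,750.60
Payment period 6: opening $4,750.60; payment $669.00; balance $4,081.60
Payment period 7: opening $4,081.60; payment $669.00; balance $3,412.60
Payment period 8: opening $3,412.60; payment $669.00; balance $2,743.60
Payment period 9: opening $2,743.60; payment $669.00; balance $2,074.60
Payment period 10: opening $2,074.60; payment $669.00; balance $1,405.60
Payment period 11: opening $1,405.60; payment $669.00; balance $736.60
Payment period 12: opening $736.60; payment $669.00; balance $67.60
Payment period 13: opening $67.60; payment $67.60; balance $0.00

$67.60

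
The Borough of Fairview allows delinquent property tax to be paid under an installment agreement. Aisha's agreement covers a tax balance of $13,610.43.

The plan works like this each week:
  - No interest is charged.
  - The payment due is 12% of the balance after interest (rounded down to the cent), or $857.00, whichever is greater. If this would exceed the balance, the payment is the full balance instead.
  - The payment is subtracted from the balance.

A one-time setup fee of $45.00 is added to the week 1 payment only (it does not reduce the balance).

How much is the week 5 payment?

$979.45

# | Opening | Payment | Fee | End bal
1 | $13,610.43 | $1,633.25 | $45.00 | $11,977.18
2 | $11,977.18 | $1,437.26 | — | $10,539.92
3 | $10,539.92 | $1,264.79 | — | $9,275.13
4 | $9,275.13 | $1,113.01 | — | $8,162.12
5 | $8,162.12 | $979.45 | — | $7,182.67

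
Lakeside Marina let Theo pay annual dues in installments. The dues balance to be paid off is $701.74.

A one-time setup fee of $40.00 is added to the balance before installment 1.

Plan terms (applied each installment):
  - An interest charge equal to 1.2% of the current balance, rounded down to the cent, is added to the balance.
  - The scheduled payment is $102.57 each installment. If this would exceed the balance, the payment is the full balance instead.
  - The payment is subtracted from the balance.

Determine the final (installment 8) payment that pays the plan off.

$62.68

Installment 1: opening $741.74; interest $8.90 → $750.64; payment $102.57; balance $648.07
Installment 2: opening $648.07; interest $7.77 → $655.84; payment $102.57; balance $553.27
Installment 3: opening $553.27; interest $6.63 → $559.90; payment $102.57; balance $457.33
Installment 4: opening $457.33; interest $5.48 → $462.81; payment $102.57; balance $360.24
Installment 5: opening $360.24; interest $4.32 → $364.56; payment $102.57; balance $261.99
Installment 6: opening $261.99; interest $3.14 → $265.13; payment $102.57; balance $162.56
Installment 7: opening $162.56; interest $1.95 → $164.51; payment $102.57; balance $61.94
Installment 8: opening $61.94; interest $0.74 → $62.68; payment $62.68; balance $0.00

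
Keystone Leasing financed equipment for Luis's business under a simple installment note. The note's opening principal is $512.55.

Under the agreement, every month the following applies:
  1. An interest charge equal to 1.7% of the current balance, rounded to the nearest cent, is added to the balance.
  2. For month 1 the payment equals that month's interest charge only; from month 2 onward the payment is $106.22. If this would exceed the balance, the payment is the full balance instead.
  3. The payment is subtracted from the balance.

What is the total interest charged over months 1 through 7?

$35.56

Month 1: opening $512.55; interest $8.71 → $521.26; payment $8.71; balance $512.55
Month 2: opening $512.55; interest $8.71 → $521.26; payment $106.22; balance $415.04
Month 3: opening $415.04; interest $7.06 → $422.10; payment $106.22; balance $315.88
Month 4: opening $315.88; interest $5.37 → $321.25; payment $106.22; balance $215.03
Month 5: opening $215.03; interest $3.66 → $218.69; payment $106.22; balance $112.47
Month 6: opening $112.47; interest $1.91 → $114.38; payment $106.22; balance $8.16
Month 7: opening $8.16; interest $0.14 → $8.30; payment $8.30; balance $0.00
Total interest: $8.71 + $8.71 + $7.06 + $5.37 + $3.66 + $1.91 + $0.14 = $35.56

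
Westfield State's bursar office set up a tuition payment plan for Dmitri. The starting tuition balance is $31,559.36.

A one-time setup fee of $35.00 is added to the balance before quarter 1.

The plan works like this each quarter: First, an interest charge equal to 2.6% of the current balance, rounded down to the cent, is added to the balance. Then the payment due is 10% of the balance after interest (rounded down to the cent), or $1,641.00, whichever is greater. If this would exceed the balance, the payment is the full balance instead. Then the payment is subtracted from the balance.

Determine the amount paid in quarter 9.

$1,713.46

# | Opening | Interest | Payment | End bal
1 | $31,594.36 | $821.45 | $3,241.58 | $29,174.23
2 | $29,174.23 | $758.52 | $2,993.27 | $26,939.48
3 | $26,939.48 | $700.42 | $2,763.99 | $24,875.91
4 | $24,875.91 | $646.77 | $2,552.26 | $22,970.42
5 | $22,970.42 | $597.23 | $2,356.76 | $21,210.89
6 | $21,210.89 | $551.48 | $2,176.23 | $19,586.14
7 | $19,586.14 | $509.23 | $2,009.53 | $18,085.84
8 | $18,085.84 | $470.23 | $1,855.60 | $16,700.47
9 | $16,700.47 | $434.21 | $1,713.46 | $15,421.22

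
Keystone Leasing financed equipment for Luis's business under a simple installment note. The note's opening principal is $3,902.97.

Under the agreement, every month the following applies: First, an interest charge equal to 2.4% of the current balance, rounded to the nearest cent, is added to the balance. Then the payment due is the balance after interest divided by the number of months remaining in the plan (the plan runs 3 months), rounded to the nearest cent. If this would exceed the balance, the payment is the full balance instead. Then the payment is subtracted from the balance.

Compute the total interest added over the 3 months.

Month 1: opening $3,902.97; interest $93.67 → $3,996.64; payment $1,332.21; balance $2,664.43
Month 2: opening $2,664.43; interest $63.95 → $2,728.38; payment $1,364.19; balance $1,364.19
Month 3: opening $1,364.19; interest $32.74 → $1,396.93; payment $1,396.93; balance $0.00
Total interest: $93.67 + $63.95 + $32.74 = $190.36

$190.36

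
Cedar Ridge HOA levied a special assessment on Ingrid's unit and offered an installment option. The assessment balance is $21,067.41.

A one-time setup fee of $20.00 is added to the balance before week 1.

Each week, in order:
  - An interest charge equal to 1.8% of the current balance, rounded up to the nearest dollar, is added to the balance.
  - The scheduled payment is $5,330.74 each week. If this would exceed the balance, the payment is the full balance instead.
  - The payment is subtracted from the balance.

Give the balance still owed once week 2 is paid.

Week 1: opening $21,087.41; interest $380.00 → $21,467.41; payment $5,330.74; balance $16,136.67
Week 2: opening $16,136.67; interest $291.00 → $16,427.67; payment $5,330.74; balance $11,096.93

$11,096.93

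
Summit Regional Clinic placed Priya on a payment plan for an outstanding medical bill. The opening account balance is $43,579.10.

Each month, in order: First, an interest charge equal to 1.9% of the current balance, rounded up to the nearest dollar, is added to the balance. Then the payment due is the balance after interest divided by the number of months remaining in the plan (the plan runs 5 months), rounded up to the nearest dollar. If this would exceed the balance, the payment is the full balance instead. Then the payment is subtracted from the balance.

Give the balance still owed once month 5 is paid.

$0.00

Month 1: $43,579.10 +$829.00 interest = $44,408.10; pay $8,882.00 → $35,526.10
Month 2: $35,526.10 +$675.00 interest = $36,201.10; pay $9,051.00 → $27,150.10
Month 3: $27,150.10 +$516.00 interest = $27,666.10; pay $9,223.00 → $18,443.10
Month 4: $18,443.10 +$351.00 interest = $18,794.10; pay $9,398.00 → $9,396.10
Month 5: $9,396.10 +$179.00 interest = $9,575.10; pay $9,575.10 → $0.00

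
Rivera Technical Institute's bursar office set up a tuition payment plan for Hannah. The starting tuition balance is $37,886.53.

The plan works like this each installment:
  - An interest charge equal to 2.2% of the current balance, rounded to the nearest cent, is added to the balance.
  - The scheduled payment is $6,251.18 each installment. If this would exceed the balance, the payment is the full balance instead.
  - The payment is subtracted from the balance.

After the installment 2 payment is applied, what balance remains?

$26,931.98

Installment 1: $37,886.53 +$833.50 interest = $38,720.03; pay $6,251.18 → $32,468.85
Installment 2: $32,468.85 +$714.31 interest = $33,183.16; pay $6,251.18 → $26,931.98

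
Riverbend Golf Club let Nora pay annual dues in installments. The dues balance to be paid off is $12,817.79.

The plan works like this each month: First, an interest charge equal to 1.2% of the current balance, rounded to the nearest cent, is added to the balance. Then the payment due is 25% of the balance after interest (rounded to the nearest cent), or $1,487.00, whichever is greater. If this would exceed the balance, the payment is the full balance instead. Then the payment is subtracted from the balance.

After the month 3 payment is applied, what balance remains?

Month 1: opening $12,817.79; interest $153.81 → $12,971.60; payment $3,242.90; balance $9,728.70
Month 2: opening $9,728.70; interest $116.74 → $9,845.44; payment $2,461.36; balance $7,384.08
Month 3: opening $7,384.08; interest $88.61 → $7,472.69; payment $1,868.17; balance $5,604.52

$5,604.52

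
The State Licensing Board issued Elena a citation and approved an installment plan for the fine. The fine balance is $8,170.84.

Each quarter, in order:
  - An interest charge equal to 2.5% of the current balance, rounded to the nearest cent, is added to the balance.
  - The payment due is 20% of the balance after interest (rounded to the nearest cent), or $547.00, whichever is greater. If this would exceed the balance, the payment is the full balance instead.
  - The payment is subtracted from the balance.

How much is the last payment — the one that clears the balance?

Quarter 1: $8,170.84 +$204.27 interest = $8,375.11; pay $1,675.02 → $6,700.09
Quarter 2: $6,700.09 +$167.50 interest = $6,867.59; pay $1,373.52 → $5,494.07
Quarter 3: $5,494.07 +$137.35 interest = $5,631.42; pay $1,126.28 → $4,505.14
Quarter 4: $4,505.14 +$112.63 interest = $4,617.77; pay $923.55 → $3,694.22
Quarter 5: $3,694.22 +$92.36 interest = $3,786.58; pay $757.32 → $3,029.26
Quarter 6: $3,029.26 +$75.73 interest = $3,104.99; pay $621.00 → $2,483.99
Quarter 7: $2,483.99 +$62.10 interest = $2,546.09; pay $547.00 → $1,999.09
Quarter 8: $1,999.09 +$49.98 interest = $2,049.07; pay $547.00 → $1,502.07
Quarter 9: $1,502.07 +$37.55 interest = $1,539.62; pay $547.00 → $992.62
Quarter 10: $992.62 +$24.82 interest = $1,017.44; pay $547.00 → $470.44
Quarter 11: $470.44 +$11.76 interest = $482.20; pay $482.20 → $0.00

$482.20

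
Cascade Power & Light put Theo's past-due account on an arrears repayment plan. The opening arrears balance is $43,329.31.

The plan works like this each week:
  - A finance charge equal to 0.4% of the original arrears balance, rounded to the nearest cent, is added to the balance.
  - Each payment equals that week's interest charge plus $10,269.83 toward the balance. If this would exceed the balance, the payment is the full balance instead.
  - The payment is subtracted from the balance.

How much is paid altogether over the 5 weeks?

# | Opening | Interest | Payment | End bal
1 | $43,329.31 | $173.32 | $10,443.15 | $33,059.48
2 | $33,059.48 | $173.32 | $10,443.15 | $22,789.65
3 | $22,789.65 | $173.32 | $10,443.15 | $12,519.82
4 | $12,519.82 | $173.32 | $10,443.15 | $2,249.99
5 | $2,249.99 | $173.32 | $2,423.31 | $0.00
Total paid: $44,195.91

$44,195.91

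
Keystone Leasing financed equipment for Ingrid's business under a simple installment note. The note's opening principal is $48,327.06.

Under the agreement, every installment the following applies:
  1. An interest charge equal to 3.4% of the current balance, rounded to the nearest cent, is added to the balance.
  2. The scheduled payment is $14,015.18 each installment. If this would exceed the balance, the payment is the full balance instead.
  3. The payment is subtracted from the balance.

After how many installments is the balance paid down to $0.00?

Installment 1: opening $48,327.06; interest $1,643.12 → $49,970.18; payment $14,015.18; balance $35,955.00
Installment 2: opening $35,955.00; interest $1,222.47 → $37,177.47; payment $14,015.18; balance $23,162.29
Installment 3: opening $23,162.29; interest $787.52 → $23,949.81; payment $14,015.18; balance $9,934.63
Installment 4: opening $9,934.63; interest $337.78 → $10,272.41; payment $10,272.41; balance $0.00
Balance reaches $0.00 in installment 4.

4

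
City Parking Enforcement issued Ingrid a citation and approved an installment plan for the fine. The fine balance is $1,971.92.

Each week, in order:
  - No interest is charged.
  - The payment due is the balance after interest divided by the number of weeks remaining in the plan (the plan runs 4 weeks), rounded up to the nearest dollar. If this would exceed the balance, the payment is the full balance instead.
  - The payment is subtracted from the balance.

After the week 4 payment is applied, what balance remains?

# | Opening | Payment | End bal
1 | $1,971.92 | $493.00 | $1,478.92
2 | $1,478.92 | $493.00 | $985.92
3 | $985.92 | $493.00 | $492.92
4 | $492.92 | $492.92 | $0.00

$0.00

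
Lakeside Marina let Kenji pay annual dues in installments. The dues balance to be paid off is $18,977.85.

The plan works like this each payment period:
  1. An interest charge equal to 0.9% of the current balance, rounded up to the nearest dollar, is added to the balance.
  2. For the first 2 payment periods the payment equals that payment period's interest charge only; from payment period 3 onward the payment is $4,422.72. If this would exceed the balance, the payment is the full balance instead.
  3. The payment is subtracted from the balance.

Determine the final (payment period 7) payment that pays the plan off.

Payment period 1: opening $18,977.85; interest $171.00 → $19,148.85; payment $171.00; balance $18,977.85
Payment period 2: opening $18,977.85; interest $171.00 → $19,148.85; payment $171.00; balance $18,977.85
Payment period 3: opening $18,977.85; interest $171.00 → $19,148.85; payment $4,422.72; balance $14,726.13
Payment period 4: opening $14,726.13; interest $133.00 → $14,859.13; payment $4,422.72; balance $10,436.41
Payment period 5: opening $10,436.41; interest $94.00 → $10,530.41; payment $4,422.72; balance $6,107.69
Payment period 6: opening $6,107.69; interest $55.00 → $6,162.69; payment $4,422.72; balance $1,739.97
Payment period 7: opening $1,739.97; interest $16.00 → $1,755.97; payment $1,755.97; balance $0.00

$1,755.97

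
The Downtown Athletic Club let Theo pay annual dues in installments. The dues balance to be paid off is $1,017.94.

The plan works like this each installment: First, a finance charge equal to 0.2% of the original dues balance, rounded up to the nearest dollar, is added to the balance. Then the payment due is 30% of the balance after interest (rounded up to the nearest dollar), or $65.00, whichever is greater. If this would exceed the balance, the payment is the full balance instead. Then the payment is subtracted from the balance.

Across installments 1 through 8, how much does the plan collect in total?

Installment 1: $1,017.94 +$3.00 interest = $1,020.94; pay $307.00 → $713.94
Installment 2: $713.94 +$3.00 interest = $716.94; pay $216.00 → $500.94
Installment 3: $500.94 +$3.00 interest = $503.94; pay $152.00 → $351.94
Installment 4: $351.94 +$3.00 interest = $354.94; pay $107.00 → $247.94
Installment 5: $247.94 +$3.00 interest = $250.94; pay $76.00 → $174.94
Installment 6: $174.94 +$3.00 interest = $177.94; pay $65.00 → $112.94
Installment 7: $112.94 +$3.00 interest = $115.94; pay $65.00 → $50.94
Installment 8: $50.94 +$3.00 interest = $53.94; pay $53.94 → $0.00
Total paid: $1,041.94

$1,041.94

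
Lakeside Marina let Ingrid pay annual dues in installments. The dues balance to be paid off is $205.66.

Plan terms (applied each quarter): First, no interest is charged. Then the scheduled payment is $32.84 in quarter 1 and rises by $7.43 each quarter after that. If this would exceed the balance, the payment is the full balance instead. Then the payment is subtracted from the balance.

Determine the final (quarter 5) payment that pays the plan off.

# | Opening | Payment | End bal
1 | $205.66 | $32.84 | $172.82
2 | $172.82 | $40.27 | $132.55
3 | $132.55 | $47.70 | $84.85
4 | $84.85 | $55.13 | $29.72
5 | $29.72 | $29.72 | $0.00

$29.72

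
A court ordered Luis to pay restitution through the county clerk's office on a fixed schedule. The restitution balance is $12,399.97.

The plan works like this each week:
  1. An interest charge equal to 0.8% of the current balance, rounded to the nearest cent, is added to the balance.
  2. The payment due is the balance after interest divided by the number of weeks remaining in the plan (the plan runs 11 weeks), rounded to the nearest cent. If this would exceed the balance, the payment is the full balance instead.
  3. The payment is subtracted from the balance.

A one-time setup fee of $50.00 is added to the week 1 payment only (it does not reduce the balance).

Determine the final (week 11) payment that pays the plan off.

$1,230.54

# | Opening | Interest | Payment | Fee | End bal
1 | $12,399.97 | $99.20 | $1,136.29 | $50.00 | $11,362.88
2 | $11,362.88 | $90.90 | $1,145.38 | — | $10,308.40
3 | $10,308.40 | $82.47 | $1,154.54 | — | $9,236.33
4 | $9,236.33 | $73.89 | $1,163.78 | — | $8,146.44
5 | $8,146.44 | $65.17 | $1,173.09 | — | $7,038.52
6 | $7,038.52 | $56.31 | $1,182.47 | — | $5,912.36
7 | $5,912.36 | $47.30 | $1,191.93 | — | $4,767.73
8 | $4,767.73 | $38.14 | $1,201.47 | — | $3,604.40
9 | $3,604.40 | $28.84 | $1,211.08 | — | $2,422.16
10 | $2,422.16 | $19.38 | $1,220.77 | — | $1,220.77
11 | $1,220.77 | $9.77 | $1,230.54 | — | $0.00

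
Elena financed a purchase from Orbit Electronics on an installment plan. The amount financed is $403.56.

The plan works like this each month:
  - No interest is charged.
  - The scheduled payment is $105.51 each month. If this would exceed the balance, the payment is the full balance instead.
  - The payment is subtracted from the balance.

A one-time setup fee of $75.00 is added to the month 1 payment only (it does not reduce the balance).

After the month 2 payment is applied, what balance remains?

Month 1: $403.56 − $105.51 (+ $75.00 fee) → $298.05
Month 2: $298.05 − $105.51 → $192.54

$192.54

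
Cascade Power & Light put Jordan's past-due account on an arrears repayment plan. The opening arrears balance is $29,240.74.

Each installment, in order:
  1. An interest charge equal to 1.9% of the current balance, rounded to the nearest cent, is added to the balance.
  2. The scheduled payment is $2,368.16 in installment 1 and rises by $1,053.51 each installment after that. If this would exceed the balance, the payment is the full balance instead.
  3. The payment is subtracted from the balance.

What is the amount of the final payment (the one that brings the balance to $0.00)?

$1,657.52

Installment 1: opening $29,240.74; interest $555.57 → $29,796.31; payment $2,368.16; balance $27,428.15
Installment 2: opening $27,428.15; interest $521.13 → $27,949.28; payment $3,421.67; balance $24,527.61
Installment 3: opening $24,527.61; interest $466.02 → $24,993.63; payment $4,475.18; balance $20,518.45
Installment 4: opening $20,518.45; interest $389.85 → $20,908.30; payment $5,528.69; balance $15,379.61
Installment 5: opening $15,379.61; interest $292.21 → $15,671.82; payment $6,582.20; balance $9,089.62
Installment 6: opening $9,089.62; interest $172.70 → $9,262.32; payment $7,635.71; balance $1,626.61
Installment 7: opening $1,626.61; interest $30.91 → $1,657.52; payment $1,657.52; balance $0.00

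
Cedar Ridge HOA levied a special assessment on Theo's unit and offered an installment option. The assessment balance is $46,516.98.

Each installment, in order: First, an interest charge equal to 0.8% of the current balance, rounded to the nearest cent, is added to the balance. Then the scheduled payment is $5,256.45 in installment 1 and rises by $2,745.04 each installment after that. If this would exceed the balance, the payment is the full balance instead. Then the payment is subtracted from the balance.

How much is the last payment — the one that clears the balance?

$10,267.26

Installment 1: $46,516.98 +$372.14 interest = $46,889.12; pay $5,256.45 → $41,632.67
Installment 2: $41,632.67 +$333.06 interest = $41,965.73; pay $8,001.49 → $33,964.24
Installment 3: $33,964.24 +$271.71 interest = $34,235.95; pay $10,746.53 → $23,489.42
Installment 4: $23,489.42 +$187.92 interest = $23,677.34; pay $13,491.57 → $10,185.77
Installment 5: $10,185.77 +$81.49 interest = $10,267.26; pay $10,267.26 → $0.00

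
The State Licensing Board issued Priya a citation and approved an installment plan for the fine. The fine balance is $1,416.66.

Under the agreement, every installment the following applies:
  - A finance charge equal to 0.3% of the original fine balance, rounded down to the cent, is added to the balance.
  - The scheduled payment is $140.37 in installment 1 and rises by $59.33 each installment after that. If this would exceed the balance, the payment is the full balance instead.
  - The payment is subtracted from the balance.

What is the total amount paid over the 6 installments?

Installment 1: opening $1,416.66; interest $4.24 → $1,420.90; payment $140.37; balance $1,280.53
Installment 2: opening $1,280.53; interest $4.24 → $1,284.77; payment $199.70; balance $1,085.07
Installment 3: opening $1,085.07; interest $4.24 → $1,089.31; payment $259.03; balance $830.28
Installment 4: opening $830.28; interest $4.24 → $834.52; payment $318.36; balance $516.16
Installment 5: opening $516.16; interest $4.24 → $520.40; payment $377.69; balance $142.71
Installment 6: opening $142.71; interest $4.24 → $146.95; payment $146.95; balance $0.00
Total paid: $1,442.10

$1,442.10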